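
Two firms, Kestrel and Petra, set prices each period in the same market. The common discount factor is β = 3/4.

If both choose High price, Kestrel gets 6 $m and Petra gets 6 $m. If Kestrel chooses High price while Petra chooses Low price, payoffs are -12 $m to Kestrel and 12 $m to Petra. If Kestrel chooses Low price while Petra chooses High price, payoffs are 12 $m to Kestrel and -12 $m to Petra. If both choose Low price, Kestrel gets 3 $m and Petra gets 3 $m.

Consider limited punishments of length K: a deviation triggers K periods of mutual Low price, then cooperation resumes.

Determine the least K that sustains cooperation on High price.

No profitable deviation requires (6−3)(β+…+β^K) ≥ 12−6, i.e. β+…+β^K ≥ 2 ≈ 2.0000.
With β = 3/4, the partial sums are K=1: 0.7500, K=2: 1.3125, K=3: 1.7344, K=4: 2.0508.
K = 4 is the first length at which the sum reaches 2.0000.

4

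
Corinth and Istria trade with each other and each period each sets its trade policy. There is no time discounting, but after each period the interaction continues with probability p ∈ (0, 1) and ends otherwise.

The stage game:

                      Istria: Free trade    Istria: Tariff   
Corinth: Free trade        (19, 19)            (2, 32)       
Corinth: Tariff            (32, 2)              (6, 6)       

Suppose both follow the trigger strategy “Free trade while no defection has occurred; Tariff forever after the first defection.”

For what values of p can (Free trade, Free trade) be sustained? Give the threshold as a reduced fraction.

Expected cooperation value is 19 + p·19 + p²·19 + … = 19/(1−p); deviation gives 32 + p·6/(1−p).
19 ≥ 32(1−p) + 6p ⇒ 26p ≥ 13 ⇒ p ≥ 13/26 = 1/2.

1/2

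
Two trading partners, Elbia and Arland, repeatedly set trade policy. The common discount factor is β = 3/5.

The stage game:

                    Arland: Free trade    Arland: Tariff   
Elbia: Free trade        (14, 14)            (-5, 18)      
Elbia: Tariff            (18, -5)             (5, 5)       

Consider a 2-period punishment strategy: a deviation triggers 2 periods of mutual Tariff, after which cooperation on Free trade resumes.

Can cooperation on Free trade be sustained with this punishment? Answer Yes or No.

IC: β+…+β^2 ≥ (18−14)/(14−5) = 4/9.
At β = 3/5: partial sum = 0.9600 ≥ 0.4444. Cooperation sustainable.

Yes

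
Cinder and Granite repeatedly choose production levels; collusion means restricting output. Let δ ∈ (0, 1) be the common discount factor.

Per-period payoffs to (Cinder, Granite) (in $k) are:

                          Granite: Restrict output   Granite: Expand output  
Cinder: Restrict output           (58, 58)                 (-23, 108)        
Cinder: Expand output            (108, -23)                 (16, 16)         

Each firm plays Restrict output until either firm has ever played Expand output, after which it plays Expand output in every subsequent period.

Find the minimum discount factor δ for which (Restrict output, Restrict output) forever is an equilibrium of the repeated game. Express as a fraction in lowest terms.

58/(1−δ) ≥ 108 + 16δ/(1−δ)
58 ≥ 108 − 92δ
δ ≥ 50/92 = 25/46.

25/46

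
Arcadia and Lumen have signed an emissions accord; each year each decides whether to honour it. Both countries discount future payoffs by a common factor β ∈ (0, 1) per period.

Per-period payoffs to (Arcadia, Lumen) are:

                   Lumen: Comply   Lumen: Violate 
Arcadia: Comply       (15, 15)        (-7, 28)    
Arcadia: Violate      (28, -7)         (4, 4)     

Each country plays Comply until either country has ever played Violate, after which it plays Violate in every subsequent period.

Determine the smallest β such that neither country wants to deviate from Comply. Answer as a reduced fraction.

Cooperation forever yields 15 each period: 15/(1−β).
Deviating yields 28 once, then 4 forever: 28 + 4β/(1−β).
No profitable deviation requires 15/(1−β) ≥ 28 + 4β/(1−β).
Multiplying by (1−β): 15 ≥ 28(1−β) + 4β = 28 − 24β.
So 24β ≥ 13, i.e. β ≥ 13/24.

13/24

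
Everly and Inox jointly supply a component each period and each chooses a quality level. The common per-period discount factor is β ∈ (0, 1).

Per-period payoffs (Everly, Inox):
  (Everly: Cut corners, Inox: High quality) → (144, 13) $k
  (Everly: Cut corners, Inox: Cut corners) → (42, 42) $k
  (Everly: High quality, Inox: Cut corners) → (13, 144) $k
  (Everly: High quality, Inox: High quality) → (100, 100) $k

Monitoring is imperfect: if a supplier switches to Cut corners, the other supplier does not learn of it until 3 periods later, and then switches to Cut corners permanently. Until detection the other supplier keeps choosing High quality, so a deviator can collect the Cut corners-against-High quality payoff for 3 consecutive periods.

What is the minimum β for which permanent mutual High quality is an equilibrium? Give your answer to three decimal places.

Deviating for the 3 undetected periods gains 144−100 = 44 per period over cooperation, then loses 100−42 = 58 per period forever once punishment starts.
Gain: 44(1 + β + … + β^2); loss: 58·β^3/(1−β).
No profitable deviation ⇔ 44(1−β^3) ≤ 58·β^3, i.e. β^3 ≥ 44/(44+58) = 22/51.
Hence β ≥ (22/51)^(1/3) ≈ 0.756.

0.756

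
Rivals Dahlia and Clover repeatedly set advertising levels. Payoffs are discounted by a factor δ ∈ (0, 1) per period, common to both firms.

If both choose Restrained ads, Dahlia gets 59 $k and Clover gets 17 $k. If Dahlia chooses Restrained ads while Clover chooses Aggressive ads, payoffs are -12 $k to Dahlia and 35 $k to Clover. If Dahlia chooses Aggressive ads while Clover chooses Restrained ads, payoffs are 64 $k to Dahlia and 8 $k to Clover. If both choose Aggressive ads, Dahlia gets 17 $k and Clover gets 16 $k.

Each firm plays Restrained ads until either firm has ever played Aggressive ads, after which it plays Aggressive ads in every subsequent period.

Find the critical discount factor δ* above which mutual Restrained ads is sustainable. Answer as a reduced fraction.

18/19

Dahlia's threshold: (64−59)/(64−17) = 5/47.
Clover's threshold: (35−17)/(35−16) = 18/19.
5/47 < 18/19, so Clover binds and δ* = 18/19.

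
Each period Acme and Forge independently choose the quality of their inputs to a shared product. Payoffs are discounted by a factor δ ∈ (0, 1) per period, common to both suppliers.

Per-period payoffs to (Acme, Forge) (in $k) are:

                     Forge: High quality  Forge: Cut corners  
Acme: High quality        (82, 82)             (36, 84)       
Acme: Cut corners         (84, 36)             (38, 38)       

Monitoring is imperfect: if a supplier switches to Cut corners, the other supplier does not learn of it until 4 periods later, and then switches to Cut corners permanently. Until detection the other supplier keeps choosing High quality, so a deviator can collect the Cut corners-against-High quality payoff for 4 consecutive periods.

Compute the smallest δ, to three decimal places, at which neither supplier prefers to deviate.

The best deviation is to choose Cut corners for all 4 undetected periods, earning 84 each, then 38 forever once detected.
Deviation value: 84(1−δ^4)/(1−δ) + 38δ^4/(1−δ); cooperation value: 82/(1−δ).
IC: 82 ≥ 84(1−δ^4) + 38δ^4 = 84 − 46δ^4.
So δ^4 ≥ 2/46 = 1/23, giving δ ≥ (1/23)^(1/4) ≈ 0.457.

0.457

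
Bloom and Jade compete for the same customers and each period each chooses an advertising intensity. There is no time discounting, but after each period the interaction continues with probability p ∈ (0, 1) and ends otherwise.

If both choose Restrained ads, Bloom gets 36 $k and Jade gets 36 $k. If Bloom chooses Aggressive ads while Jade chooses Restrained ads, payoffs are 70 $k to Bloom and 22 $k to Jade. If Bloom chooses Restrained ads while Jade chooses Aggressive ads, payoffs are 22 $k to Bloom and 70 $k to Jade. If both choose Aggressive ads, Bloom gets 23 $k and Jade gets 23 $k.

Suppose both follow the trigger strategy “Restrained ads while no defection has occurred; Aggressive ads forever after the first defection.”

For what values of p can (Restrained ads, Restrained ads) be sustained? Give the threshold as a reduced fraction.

With no time discounting, the continuation probability p plays the role of the discount factor.
Grim-trigger IC: 36/(1−p) ≥ 70 + 23p/(1−p) ⇒ p ≥ (70−36)/(70−23) = 34/47.

34/47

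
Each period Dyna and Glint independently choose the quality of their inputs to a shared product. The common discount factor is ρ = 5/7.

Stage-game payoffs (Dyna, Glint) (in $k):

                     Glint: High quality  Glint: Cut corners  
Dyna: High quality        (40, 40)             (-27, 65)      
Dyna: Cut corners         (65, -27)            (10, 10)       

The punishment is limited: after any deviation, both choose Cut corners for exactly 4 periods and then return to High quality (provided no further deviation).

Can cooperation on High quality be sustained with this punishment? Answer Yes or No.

IC: ρ+…+ρ^4 ≥ (65−40)/(40−10) = 5/6.
At ρ = 5/7: partial sum = 1.8492 ≥ 0.8333. Cooperation sustainable.

Yes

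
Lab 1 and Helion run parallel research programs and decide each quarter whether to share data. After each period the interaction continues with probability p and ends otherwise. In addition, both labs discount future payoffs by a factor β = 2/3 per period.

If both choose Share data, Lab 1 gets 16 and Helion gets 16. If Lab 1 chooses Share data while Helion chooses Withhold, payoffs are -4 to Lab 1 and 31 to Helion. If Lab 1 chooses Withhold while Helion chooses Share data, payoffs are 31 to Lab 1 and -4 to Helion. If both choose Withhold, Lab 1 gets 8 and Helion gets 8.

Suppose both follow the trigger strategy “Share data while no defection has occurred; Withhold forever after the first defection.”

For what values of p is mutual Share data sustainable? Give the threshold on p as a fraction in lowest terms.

Expected continuation weight on next period's payoff is β·p = 2/3·p, which plays the role of the discount factor.
Cooperation requires 2/3·p ≥ (31−16)/(31−8) = 15/23, hence p ≥ 45/46.

45/46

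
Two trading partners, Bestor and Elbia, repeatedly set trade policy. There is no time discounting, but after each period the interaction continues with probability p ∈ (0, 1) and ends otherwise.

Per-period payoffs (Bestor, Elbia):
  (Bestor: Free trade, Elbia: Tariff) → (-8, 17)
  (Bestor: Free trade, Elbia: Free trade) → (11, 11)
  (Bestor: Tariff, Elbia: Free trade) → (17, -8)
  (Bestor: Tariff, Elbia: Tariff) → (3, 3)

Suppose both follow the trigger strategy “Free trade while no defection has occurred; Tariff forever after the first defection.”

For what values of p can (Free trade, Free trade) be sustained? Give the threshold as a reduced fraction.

Expected cooperation value is 11 + p·11 + p²·11 + … = 11/(1−p); deviation gives 17 + p·3/(1−p).
11 ≥ 17(1−p) + 3p ⇒ 14p ≥ 6 ⇒ p ≥ 6/14 = 3/7.

3/7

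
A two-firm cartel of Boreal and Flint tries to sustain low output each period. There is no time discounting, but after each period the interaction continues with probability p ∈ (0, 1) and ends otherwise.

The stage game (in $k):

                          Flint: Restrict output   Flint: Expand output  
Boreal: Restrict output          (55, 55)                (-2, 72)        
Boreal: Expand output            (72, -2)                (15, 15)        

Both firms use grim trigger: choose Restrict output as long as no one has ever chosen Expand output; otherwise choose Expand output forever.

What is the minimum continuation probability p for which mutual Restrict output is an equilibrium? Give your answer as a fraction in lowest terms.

With no time discounting, the continuation probability p plays the role of the discount factor.
Grim-trigger IC: 55/(1−p) ≥ 72 + 15p/(1−p) ⇒ p ≥ (72−55)/(72−15) = 17/57.

17/57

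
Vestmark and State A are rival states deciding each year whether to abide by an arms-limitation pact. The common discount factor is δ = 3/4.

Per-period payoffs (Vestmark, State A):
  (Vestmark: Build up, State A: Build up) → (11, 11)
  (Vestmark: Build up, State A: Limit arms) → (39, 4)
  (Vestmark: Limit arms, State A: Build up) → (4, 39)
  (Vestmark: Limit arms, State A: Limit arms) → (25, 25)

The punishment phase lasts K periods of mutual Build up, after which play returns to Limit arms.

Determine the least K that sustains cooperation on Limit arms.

Need Σ_{k=1}^{K} δ^k ≥ (39−25)/(25−11) = 1.0000 at δ = 3/4.
At K = 1 the sum is 0.7500 < 1.0000; at K = 2 it is 1.3125 ≥ 1.0000.
So the minimum punishment length is K = 2.

2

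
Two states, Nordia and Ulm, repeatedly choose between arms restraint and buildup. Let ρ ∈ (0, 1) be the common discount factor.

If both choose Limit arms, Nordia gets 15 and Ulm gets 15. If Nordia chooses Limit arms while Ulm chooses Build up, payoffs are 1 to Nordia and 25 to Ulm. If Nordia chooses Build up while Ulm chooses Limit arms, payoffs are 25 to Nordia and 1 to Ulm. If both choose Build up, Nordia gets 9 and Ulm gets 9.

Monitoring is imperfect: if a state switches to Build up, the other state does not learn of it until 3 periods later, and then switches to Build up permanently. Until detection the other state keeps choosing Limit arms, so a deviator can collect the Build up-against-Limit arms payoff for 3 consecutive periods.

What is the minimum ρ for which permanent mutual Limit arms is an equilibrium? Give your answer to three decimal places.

Deviating for the 3 undetected periods gains 25−15 = 10 per period over cooperation, then loses 15−9 = 6 per period forever once punishment starts.
Gain: 10(1 + ρ + … + ρ^2); loss: 6·ρ^3/(1−ρ).
No profitable deviation ⇔ 10(1−ρ^3) ≤ 6·ρ^3, i.e. ρ^3 ≥ 10/(10+6) = 5/8.
Hence ρ ≥ (5/8)^(1/3) ≈ 0.855.

0.855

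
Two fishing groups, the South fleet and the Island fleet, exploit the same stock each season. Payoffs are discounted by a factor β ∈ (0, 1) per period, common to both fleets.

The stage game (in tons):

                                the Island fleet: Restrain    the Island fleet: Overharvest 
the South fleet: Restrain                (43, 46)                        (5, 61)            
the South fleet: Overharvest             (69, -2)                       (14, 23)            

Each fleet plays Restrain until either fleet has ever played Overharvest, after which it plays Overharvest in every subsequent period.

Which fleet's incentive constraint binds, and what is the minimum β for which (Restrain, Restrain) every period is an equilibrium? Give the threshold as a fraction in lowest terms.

the South fleet; β ≥ 26/55

the South fleet: cooperation gives 43 each period; deviation gives 69 once then 14 forever.
  43/(1−β) ≥ 69 + 14β/(1−β) ⇒ β ≥ 26/55.
the Island fleet: cooperation gives 46 each period; deviation gives 61 once then 23 forever.
  β ≥ 15/38.
Both must hold, so the binding constraint is the South fleet's: β ≥ 26/55.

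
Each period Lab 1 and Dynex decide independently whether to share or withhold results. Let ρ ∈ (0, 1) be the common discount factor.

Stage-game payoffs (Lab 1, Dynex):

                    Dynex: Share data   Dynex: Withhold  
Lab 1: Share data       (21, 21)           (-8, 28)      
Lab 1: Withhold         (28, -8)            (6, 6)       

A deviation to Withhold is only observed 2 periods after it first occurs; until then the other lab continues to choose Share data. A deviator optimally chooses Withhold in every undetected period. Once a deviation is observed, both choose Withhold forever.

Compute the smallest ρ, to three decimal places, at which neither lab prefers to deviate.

A deviator earns 28 for 2 periods, then 6 forever; cooperating earns 21 forever. Multiplying the IC by (1−ρ):
21 ≥ 28(1−ρ^2) + 6ρ^2, so 22·ρ^2 ≥ 7 and ρ^2 ≥ 7/22.
ρ ≥ (7/22)^(1/2) ≈ 0.564.

0.564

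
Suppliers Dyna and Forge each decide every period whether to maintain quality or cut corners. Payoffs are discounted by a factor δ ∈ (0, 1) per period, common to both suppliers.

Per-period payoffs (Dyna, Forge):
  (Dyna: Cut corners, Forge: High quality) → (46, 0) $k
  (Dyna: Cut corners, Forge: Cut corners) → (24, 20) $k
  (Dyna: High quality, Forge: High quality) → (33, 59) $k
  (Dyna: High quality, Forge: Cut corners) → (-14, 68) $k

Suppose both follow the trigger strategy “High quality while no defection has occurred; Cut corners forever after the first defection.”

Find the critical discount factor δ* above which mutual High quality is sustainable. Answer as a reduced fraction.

13/22

Dyna's threshold: (46−33)/(46−24) = 13/22.
Forge's threshold: (68−59)/(68−20) = 3/16.
13/22 > 3/16, so Dyna binds and δ* = 13/22.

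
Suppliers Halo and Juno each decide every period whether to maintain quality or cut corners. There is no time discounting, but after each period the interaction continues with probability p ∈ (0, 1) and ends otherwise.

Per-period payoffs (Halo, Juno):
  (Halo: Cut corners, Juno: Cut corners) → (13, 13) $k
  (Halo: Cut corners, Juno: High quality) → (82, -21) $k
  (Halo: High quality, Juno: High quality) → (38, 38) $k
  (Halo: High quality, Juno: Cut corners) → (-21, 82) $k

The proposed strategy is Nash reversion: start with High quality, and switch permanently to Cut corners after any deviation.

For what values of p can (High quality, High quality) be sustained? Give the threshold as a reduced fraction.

With no time discounting, the continuation probability p plays the role of the discount factor.
Grim-trigger IC: 38/(1−p) ≥ 82 + 13p/(1−p) ⇒ p ≥ (82−38)/(82−13) = 44/69.

44/69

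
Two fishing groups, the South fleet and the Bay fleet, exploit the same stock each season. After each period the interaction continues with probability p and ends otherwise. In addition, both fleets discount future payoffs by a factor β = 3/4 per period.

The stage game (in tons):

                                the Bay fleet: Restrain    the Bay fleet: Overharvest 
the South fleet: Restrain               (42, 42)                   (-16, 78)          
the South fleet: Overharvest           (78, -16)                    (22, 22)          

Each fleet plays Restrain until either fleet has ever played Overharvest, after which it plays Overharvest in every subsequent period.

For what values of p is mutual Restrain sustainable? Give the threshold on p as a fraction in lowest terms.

6/7

With continuation probability p and discount β, the effective per-period discount factor is βp.
Grim-trigger IC: βp ≥ (78−42)/(78−22) = 9/14.
So p ≥ (9/14)/(3/4) = 6/7.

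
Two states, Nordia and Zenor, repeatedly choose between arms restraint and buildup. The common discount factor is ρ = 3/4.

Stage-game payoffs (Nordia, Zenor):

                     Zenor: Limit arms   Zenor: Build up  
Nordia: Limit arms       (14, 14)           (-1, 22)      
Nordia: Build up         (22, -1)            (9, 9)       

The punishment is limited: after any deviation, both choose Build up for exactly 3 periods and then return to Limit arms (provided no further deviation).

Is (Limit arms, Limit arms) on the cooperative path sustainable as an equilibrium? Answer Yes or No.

Yes

Comparing payoff streams over the 4 periods until play realigns: cooperate → 14(1+ρ+…+ρ^3); deviate → 22 + 9(ρ+…+ρ^3).
Cooperation is sustained iff (14−9)(ρ+…+ρ^3) ≥ 22−14.
ρ+…+ρ^3 = 3/4·(1−(3/4)^3)/(1−3/4) = 1.7344, and (22−14)/(14−9) = 1.6000.
1.7344 ≥ 1.6000, so cooperation is sustainable.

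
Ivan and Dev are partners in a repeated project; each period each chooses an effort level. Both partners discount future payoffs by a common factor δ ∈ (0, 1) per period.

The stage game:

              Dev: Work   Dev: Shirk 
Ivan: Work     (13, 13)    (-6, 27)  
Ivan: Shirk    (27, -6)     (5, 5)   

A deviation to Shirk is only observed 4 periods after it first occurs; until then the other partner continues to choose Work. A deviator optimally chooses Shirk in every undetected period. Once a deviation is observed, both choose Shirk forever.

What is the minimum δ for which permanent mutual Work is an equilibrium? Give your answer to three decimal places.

0.893

Deviating for the 4 undetected periods gains 27−13 = 14 per period over cooperation, then loses 13−5 = 8 per period forever once punishment starts.
Gain: 14(1 + δ + … + δ^3); loss: 8·δ^4/(1−δ).
No profitable deviation ⇔ 14(1−δ^4) ≤ 8·δ^4, i.e. δ^4 ≥ 14/(14+8) = 7/11.
Hence δ ≥ (7/11)^(1/4) ≈ 0.893.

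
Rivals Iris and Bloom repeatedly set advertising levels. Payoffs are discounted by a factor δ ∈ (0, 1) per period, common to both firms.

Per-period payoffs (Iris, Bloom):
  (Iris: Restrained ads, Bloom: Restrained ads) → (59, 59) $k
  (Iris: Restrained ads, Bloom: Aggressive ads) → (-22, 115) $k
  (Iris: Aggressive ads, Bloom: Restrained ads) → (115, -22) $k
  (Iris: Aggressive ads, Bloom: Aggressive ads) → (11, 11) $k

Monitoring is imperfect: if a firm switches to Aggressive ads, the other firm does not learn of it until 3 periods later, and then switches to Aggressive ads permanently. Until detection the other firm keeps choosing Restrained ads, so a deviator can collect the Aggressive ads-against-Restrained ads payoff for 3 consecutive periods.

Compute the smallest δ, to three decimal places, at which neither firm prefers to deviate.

The best deviation is to choose Aggressive ads for all 3 undetected periods, earning 115 each, then 11 forever once detected.
Deviation value: 115(1−δ^3)/(1−δ) + 11δ^3/(1−δ); cooperation value: 59/(1−δ).
IC: 59 ≥ 115(1−δ^3) + 11δ^3 = 115 − 104δ^3.
So δ^3 ≥ 56/104 = 7/13, giving δ ≥ (7/13)^(1/3) ≈ 0.814.

0.814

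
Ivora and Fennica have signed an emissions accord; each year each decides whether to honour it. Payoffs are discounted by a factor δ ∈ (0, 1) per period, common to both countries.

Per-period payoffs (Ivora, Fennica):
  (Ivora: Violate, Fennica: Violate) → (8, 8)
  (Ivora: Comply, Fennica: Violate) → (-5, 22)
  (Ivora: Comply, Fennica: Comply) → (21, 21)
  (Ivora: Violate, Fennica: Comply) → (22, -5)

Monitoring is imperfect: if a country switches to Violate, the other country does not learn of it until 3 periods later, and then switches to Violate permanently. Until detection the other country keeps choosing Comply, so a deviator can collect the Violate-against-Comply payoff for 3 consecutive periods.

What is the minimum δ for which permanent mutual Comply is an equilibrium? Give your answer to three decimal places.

0.415

The best deviation is to choose Violate for all 3 undetected periods, earning 22 each, then 8 forever once detected.
Deviation value: 22(1−δ^3)/(1−δ) + 8δ^3/(1−δ); cooperation value: 21/(1−δ).
IC: 21 ≥ 22(1−δ^3) + 8δ^3 = 22 − 14δ^3.
So δ^3 ≥ 1/14, giving δ ≥ (1/14)^(1/3) ≈ 0.415.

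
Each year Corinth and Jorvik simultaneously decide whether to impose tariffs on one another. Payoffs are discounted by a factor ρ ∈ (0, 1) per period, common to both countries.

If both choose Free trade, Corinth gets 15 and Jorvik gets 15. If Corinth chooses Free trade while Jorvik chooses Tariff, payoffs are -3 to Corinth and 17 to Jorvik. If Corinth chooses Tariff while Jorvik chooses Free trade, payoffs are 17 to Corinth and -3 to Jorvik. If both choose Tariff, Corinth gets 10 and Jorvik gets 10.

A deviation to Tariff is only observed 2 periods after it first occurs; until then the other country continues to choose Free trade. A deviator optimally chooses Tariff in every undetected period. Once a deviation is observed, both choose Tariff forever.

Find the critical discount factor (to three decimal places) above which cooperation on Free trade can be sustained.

The best deviation is to choose Tariff for all 2 undetected periods, earning 17 each, then 10 forever once detected.
Deviation value: 17(1−ρ^2)/(1−ρ) + 10ρ^2/(1−ρ); cooperation value: 15/(1−ρ).
IC: 15 ≥ 17(1−ρ^2) + 10ρ^2 = 17 − 7ρ^2.
So ρ^2 ≥ 2/7, giving ρ ≥ (2/7)^(1/2) ≈ 0.535.

0.535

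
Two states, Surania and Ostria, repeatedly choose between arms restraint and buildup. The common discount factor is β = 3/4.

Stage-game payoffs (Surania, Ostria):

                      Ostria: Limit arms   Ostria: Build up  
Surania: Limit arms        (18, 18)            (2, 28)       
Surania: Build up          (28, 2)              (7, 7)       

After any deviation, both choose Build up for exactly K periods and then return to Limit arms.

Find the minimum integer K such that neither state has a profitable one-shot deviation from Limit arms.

2

IC: β(1−β^K)/(1−β) ≥ (28−18)/(18−7) = 10/11.
With β = 3/4: need 1 − β^K ≥ 10/11·(1−3/4)/(3/4), i.e. β^K ≤ 0.6970.
Since (3/4)^1 = 0.7500 and (3/4)^2 = 0.5625, the smallest such K is 2.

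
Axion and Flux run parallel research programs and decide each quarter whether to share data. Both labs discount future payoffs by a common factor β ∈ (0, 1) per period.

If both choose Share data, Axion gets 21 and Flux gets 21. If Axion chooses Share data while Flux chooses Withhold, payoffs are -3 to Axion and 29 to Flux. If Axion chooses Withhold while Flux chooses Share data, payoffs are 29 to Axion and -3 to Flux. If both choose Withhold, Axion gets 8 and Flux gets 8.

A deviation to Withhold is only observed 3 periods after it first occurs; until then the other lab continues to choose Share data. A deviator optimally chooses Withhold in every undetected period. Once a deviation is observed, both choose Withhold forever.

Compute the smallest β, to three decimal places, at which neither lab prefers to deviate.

A deviator earns 29 for 3 periods, then 8 forever; cooperating earns 21 forever. Multiplying the IC by (1−β):
21 ≥ 29(1−β^3) + 8β^3, so 21·β^3 ≥ 8 and β^3 ≥ 8/21.
β ≥ (8/21)^(1/3) ≈ 0.725.

0.725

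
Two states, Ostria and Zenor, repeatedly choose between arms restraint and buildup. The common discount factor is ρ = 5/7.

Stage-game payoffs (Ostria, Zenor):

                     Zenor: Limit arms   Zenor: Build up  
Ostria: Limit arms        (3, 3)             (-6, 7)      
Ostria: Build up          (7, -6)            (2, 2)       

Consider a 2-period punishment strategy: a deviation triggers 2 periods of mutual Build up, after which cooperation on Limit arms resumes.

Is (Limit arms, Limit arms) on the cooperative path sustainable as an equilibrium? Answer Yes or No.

IC: ρ+…+ρ^2 ≥ (7−3)/(3−2) = 4.
At ρ = 5/7: partial sum = 1.2245 < 4.0000. Cooperation not sustainable.

No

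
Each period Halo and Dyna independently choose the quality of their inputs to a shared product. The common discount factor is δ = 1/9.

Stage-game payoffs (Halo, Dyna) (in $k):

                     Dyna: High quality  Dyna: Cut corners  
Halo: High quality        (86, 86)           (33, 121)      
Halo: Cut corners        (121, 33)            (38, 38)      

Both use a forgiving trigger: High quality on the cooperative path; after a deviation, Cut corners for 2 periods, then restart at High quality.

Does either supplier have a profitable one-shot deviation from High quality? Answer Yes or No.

Yes

IC: δ+…+δ^2 ≥ (121−86)/(86−38) = 35/48.
At δ = 1/9: partial sum = 0.1235 < 0.7292. Cooperation not sustainable.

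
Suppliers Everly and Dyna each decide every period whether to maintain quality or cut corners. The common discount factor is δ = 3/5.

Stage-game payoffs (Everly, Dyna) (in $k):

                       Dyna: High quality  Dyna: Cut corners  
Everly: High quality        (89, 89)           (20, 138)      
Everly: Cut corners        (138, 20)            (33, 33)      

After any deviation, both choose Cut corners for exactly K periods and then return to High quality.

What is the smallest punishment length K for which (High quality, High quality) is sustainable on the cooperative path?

No profitable deviation requires (89−33)(δ+…+δ^K) ≥ 138−89, i.e. δ+…+δ^K ≥ 7/8 ≈ 0.8750.
With δ = 3/5, the partial sums are K=1: 0.6000, K=2: 0.9600.
K = 2 is the first length at which the sum reaches 0.8750.

2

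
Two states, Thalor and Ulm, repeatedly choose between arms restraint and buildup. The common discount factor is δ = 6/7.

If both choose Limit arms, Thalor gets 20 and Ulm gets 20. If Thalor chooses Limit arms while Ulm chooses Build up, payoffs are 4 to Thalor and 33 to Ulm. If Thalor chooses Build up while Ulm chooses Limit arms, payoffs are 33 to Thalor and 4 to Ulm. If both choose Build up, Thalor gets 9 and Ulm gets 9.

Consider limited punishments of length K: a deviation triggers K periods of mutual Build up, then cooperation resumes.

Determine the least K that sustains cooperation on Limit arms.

IC: δ(1−δ^K)/(1−δ) ≥ (33−20)/(20−9) = 13/11.
With δ = 6/7: need 1 − δ^K ≥ 13/11·(1−6/7)/(6/7), i.e. δ^K ≤ 0.8030.
Since (6/7)^1 = 0.8571 and (6/7)^2 = 0.7347, the smallest such K is 2.

2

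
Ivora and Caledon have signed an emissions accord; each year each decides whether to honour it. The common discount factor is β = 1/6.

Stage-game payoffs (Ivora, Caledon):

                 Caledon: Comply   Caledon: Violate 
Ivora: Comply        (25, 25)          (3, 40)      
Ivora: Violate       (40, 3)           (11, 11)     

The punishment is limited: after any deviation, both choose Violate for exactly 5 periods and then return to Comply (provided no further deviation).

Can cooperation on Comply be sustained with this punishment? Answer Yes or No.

No

A one-shot deviation gives 40 now, then 11 for 5 periods, then back to 25.
Gain from deviating: (40−25) today; loss: (25−11) in each of the next 5 periods.
No-deviation condition: (25−11)(β+…+β^5) ≥ 40−25, i.e. β+…+β^5 ≥ 15/14.
At β = 1/6: β+…+β^5 = 0.2000 < 1.0714.
So cooperation is not sustainable.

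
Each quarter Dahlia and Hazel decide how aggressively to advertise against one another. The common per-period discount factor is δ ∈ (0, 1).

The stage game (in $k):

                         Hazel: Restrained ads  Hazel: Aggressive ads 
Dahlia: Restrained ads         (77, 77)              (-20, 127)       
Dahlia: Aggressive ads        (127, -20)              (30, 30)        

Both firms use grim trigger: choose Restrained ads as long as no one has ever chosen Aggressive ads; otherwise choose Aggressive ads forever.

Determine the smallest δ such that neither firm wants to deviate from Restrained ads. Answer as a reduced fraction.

77/(1−δ) ≥ 127 + 30δ/(1−δ)
77 ≥ 127 − 97δ
δ ≥ 50/97.

50/97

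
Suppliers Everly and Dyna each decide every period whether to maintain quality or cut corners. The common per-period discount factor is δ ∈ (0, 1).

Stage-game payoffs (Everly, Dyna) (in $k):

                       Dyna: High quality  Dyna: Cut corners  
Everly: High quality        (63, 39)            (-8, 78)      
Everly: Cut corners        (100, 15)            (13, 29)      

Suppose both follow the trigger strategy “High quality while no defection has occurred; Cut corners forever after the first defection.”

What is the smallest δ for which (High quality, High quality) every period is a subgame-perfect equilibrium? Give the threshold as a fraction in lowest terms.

For Everly: deviation gain 100−63 = 37, per-period punishment loss 63−13 = 50. IC gives δ ≥ 37/87.
For Dyna: gain 39, loss 10 per period, so δ ≥ 39/49.
The tighter constraint is Dyna's, so cooperation needs δ ≥ 39/49.

39/49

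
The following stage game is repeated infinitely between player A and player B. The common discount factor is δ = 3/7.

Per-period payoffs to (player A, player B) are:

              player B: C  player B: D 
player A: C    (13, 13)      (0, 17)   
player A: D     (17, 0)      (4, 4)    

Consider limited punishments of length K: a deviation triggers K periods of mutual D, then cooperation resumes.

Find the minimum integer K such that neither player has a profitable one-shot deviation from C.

2

No profitable deviation requires (13−4)(δ+…+δ^K) ≥ 17−13, i.e. δ+…+δ^K ≥ 4/9 ≈ 0.4444.
With δ = 3/7, the partial sums are K=1: 0.4286, K=2: 0.6122.
K = 2 is the first length at which the sum reaches 0.4444.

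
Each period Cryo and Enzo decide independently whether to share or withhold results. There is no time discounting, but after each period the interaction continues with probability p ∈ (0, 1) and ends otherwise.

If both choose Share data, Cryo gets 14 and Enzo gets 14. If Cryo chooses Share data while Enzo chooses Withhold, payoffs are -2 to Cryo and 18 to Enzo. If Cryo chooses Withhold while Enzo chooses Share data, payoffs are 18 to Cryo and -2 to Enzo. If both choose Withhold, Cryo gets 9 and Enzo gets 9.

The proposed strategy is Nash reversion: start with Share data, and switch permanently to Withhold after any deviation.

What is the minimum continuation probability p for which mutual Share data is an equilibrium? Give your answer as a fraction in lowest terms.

4/9

Expected cooperation value is 14 + p·14 + p²·14 + … = 14/(1−p); deviation gives 18 + p·9/(1−p).
14 ≥ 18(1−p) + 9p ⇒ 9p ≥ 4 ⇒ p ≥ 4/9.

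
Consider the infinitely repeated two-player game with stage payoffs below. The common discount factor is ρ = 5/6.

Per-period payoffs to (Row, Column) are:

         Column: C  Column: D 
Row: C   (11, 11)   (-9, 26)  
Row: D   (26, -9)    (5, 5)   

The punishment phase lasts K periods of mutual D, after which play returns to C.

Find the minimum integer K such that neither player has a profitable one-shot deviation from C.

4

IC: ρ(1−ρ^K)/(1−ρ) ≥ (26−11)/(11−5) = 5/2.
With ρ = 5/6: need 1 − ρ^K ≥ 5/2·(1−5/6)/(5/6), i.e. ρ^K ≤ 0.5000.
Since (5/6)^3 = 0.5787 and (5/6)^4 = 0.4823, the smallest such K is 4.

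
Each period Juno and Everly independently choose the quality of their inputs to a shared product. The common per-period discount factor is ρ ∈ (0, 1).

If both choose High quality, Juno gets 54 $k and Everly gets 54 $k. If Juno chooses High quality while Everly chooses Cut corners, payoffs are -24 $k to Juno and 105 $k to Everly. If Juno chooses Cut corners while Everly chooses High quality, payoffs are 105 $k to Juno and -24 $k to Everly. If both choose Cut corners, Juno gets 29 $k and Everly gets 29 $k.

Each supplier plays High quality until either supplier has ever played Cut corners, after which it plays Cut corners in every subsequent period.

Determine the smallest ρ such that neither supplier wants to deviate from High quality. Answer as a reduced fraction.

One-period gain from deviating is 105 − 54 = 51. The loss is 54 − 29 = 25 in every subsequent period, with present value 25·ρ/(1−ρ).
Deviation is unprofitable when 25·ρ/(1−ρ) ≥ 51, i.e. ρ/(1−ρ) ≥ 51/25.
Equivalently ρ ≥ 51/(51+25) = 51/76.

51/76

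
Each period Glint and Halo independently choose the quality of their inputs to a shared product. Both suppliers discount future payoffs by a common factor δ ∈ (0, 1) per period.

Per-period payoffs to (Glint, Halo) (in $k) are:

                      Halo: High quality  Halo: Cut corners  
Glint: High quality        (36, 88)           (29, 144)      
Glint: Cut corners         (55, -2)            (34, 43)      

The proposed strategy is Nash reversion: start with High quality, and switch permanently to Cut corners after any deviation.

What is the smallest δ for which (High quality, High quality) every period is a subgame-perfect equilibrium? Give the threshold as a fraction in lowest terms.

Glint's threshold: (55−36)/(55−34) = 19/21.
Halo's threshold: (144−88)/(144−43) = 56/101.
19/21 > 56/101, so Glint binds and δ* = 19/21.

19/21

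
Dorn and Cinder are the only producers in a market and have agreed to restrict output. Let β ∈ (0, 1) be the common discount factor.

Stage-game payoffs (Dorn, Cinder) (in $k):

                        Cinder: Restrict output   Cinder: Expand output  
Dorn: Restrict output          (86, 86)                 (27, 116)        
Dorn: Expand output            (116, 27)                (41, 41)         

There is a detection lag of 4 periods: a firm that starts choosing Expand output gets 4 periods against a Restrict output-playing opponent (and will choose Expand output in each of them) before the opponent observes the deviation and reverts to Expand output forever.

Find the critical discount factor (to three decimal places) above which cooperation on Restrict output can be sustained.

0.795

Deviating for the 4 undetected periods gains 116−86 = 30 per period over cooperation, then loses 86−41 = 45 per period forever once punishment starts.
Gain: 30(1 + β + … + β^3); loss: 45·β^4/(1−β).
No profitable deviation ⇔ 30(1−β^4) ≤ 45·β^4, i.e. β^4 ≥ 30/(30+45) = 2/5.
Hence β ≥ (2/5)^(1/4) ≈ 0.795.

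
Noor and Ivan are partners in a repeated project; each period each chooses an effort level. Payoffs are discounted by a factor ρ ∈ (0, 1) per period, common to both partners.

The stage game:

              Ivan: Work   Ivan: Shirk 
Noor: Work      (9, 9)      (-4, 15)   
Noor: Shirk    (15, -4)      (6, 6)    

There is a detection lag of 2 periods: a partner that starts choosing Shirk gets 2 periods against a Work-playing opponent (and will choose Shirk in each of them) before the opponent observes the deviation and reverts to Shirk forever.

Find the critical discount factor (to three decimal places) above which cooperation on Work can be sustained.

Deviating for the 2 undetected periods gains 15−9 = 6 per period over cooperation, then loses 9−6 = 3 per period forever once punishment starts.
Gain: 6(1 + ρ + … + ρ^1); loss: 3·ρ^2/(1−ρ).
No profitable deviation ⇔ 6(1−ρ^2) ≤ 3·ρ^2, i.e. ρ^2 ≥ 6/(6+3) = 2/3.
Hence ρ ≥ (2/3)^(1/2) ≈ 0.816.

0.816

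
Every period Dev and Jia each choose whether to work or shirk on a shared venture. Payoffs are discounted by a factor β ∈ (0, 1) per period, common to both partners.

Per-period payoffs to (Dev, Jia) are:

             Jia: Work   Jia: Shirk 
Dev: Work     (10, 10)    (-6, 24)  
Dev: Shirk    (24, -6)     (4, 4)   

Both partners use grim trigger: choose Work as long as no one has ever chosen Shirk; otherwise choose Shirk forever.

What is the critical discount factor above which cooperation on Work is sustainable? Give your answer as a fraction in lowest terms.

7/10

Cooperation forever yields 10 each period: 10/(1−β).
Deviating yields 24 once, then 4 forever: 24 + 4β/(1−β).
No profitable deviation requires 10/(1−β) ≥ 24 + 4β/(1−β).
Multiplying by (1−β): 10 ≥ 24(1−β) + 4β = 24 − 20β.
So 20β ≥ 14, i.e. β ≥ 14/20 = 7/10.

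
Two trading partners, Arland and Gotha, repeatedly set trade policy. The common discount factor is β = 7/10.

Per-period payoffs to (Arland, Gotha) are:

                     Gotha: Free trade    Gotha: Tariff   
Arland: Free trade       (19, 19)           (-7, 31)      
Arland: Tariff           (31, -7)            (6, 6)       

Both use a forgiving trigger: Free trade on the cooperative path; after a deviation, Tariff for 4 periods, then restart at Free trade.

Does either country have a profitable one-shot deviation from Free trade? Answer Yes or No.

IC: β+…+β^4 ≥ (31−19)/(19−6) = 12/13.
At β = 7/10: partial sum = 1.7731 ≥ 0.9231. Cooperation sustainable.

No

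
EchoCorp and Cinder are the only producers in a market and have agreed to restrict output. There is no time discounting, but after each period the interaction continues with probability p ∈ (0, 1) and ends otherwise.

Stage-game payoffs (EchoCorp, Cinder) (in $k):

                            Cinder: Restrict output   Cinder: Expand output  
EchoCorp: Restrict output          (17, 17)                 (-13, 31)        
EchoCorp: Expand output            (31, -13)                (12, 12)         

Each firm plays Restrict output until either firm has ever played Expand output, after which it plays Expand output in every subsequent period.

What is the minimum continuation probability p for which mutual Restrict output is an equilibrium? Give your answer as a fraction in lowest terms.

14/19

Expected cooperation value is 17 + p·17 + p²·17 + … = 17/(1−p); deviation gives 31 + p·12/(1−p).
17 ≥ 31(1−p) + 12p ⇒ 19p ≥ 14 ⇒ p ≥ 14/19.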